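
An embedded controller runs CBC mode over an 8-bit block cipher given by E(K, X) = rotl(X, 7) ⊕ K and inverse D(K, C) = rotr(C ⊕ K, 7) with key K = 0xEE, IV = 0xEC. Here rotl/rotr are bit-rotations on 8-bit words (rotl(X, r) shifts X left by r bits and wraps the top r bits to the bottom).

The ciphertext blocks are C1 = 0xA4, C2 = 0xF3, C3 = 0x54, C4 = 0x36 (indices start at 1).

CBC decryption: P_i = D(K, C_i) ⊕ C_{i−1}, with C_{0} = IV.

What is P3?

P3 = 0x86

P3: D(K, 0x54) = 0x75; 0x75 ⊕ 0xF3 = 0x86.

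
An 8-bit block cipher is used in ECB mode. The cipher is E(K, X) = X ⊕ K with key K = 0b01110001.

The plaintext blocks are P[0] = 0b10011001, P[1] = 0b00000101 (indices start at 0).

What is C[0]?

C[0] = 0b11101000

ECB encryption: C_i = E(K, P_i).
C[0]: E(K, 0b10011001) = 0b11101000.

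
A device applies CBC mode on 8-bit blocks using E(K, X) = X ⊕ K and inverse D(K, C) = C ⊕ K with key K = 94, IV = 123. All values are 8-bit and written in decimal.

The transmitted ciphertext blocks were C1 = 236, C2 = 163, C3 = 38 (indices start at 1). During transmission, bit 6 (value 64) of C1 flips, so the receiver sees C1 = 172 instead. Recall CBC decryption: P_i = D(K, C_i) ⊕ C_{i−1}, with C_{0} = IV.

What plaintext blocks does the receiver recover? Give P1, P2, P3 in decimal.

P1 = 137, P2 = 81, P3 = 219

Only C1 changed, to 172. In CBC, a change in C_i garbles P_i and flips the same bit in P_{i+1}. Decrypting the received ciphertext:
P1: D(K, 172) = 242; 242 ⊕ 123 = 137.
P2: D(K, 163) = 253; 253 ⊕ 172 = 81.
P3: D(K, 38) = 120; 120 ⊕ 163 = 219.
Blocks that differ from the original plaintext: P1, P2.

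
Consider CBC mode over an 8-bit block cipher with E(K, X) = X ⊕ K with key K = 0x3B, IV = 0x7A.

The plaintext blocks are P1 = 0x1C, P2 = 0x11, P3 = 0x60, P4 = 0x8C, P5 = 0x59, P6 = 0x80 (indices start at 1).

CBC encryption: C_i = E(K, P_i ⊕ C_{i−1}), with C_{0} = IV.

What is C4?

C4 = 0x9B

C1: P1 ⊕ 0x7A = 0x66; E(K, 0x66) = 0x5D.
C2: P2 ⊕ 0x5D = 0x4C; E(K, 0x4C) = 0x77.
C3: P3 ⊕ 0x77 = 0x17; E(K, 0x17) = 0x2C.
C4: P4 ⊕ 0x2C = 0xA0; E(K, 0xA0) = 0x9B.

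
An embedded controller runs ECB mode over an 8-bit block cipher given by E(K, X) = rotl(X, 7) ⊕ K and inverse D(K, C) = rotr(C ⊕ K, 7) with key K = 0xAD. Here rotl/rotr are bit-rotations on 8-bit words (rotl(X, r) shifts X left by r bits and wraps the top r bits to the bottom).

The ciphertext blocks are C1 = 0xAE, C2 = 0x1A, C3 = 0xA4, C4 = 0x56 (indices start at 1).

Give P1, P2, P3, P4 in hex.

ECB decryption: P_i = D(K, C_i).
P1: D(K, 0xAE) = 0x06.
P2: D(K, 0x1A) = 0x6F.
P3: D(K, 0xA4) = 0x12.
P4: D(K, 0x56) = 0xF7.

P1 = 0x06, P2 = 0x6F, P3 = 0x12, P4 = 0xF7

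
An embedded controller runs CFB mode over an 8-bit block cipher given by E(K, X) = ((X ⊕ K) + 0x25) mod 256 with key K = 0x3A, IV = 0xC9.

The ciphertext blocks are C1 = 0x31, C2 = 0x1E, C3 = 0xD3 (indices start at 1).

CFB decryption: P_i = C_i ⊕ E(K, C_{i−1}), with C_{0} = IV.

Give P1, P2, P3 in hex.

P1: E(K, 0xC9) = 0x18; 0x31 ⊕ 0x18 = 0x29.
P2: E(K, 0x31) = 0x30; 0x1E ⊕ 0x30 = 0x2E.
P3: E(K, 0x1E) = 0x49; 0xD3 ⊕ 0x49 = 0x9A.

P1 = 0x29, P2 = 0x2E, P3 = 0x9A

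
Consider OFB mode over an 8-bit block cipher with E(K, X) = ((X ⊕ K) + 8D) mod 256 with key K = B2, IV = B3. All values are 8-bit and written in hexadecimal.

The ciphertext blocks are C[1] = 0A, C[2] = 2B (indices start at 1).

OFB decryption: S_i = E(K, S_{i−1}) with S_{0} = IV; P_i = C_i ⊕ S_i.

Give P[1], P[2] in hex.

P[1] = 84, P[2] = E2

P[1]: S = E(K, B3) = 8E; 0A ⊕ 8E = 84.
P[2]: S = E(K, 8E) = C9; 2B ⊕ C9 = E2.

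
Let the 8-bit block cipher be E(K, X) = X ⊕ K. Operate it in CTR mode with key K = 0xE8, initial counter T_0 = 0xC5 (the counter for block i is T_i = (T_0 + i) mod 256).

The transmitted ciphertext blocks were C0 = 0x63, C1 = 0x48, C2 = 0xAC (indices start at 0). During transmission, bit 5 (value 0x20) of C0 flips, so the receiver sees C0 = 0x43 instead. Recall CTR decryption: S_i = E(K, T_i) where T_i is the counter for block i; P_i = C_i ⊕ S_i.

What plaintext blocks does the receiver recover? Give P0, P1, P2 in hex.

Only C0 changed, to 0x43. In CTR, a change in C_i flips the same bit in P_i only; the keystream is unaffected. Decrypting the received ciphertext:
P0: T = 0xC5, S = E(K, T) = 0x2D; 0x43 ⊕ 0x2D = 0x6E.
P1: T = 0xC6, S = E(K, T) = 0x2E; 0x48 ⊕ 0x2E = 0x66.
P2: T = 0xC7, S = E(K, T) = 0x2F; 0xAC ⊕ 0x2F = 0x83.
Blocks that differ from the original plaintext: P0.

P0 = 0x6E, P1 = 0x66, P2 = 0x83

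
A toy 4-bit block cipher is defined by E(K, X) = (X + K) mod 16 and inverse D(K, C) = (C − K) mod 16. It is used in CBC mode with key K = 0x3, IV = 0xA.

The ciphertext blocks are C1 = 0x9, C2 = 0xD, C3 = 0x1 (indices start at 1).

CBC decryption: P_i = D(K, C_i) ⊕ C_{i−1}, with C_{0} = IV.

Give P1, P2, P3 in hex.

P1 = 0xC, P2 = 0x3, P3 = 0x3

P1: D(K, 0x9) = 0x6; 0x6 ⊕ 0xA = 0xC.
P2: D(K, 0xD) = 0xA; 0xA ⊕ 0x9 = 0x3.
P3: D(K, 0x1) = 0xE; 0xE ⊕ 0xD = 0x3.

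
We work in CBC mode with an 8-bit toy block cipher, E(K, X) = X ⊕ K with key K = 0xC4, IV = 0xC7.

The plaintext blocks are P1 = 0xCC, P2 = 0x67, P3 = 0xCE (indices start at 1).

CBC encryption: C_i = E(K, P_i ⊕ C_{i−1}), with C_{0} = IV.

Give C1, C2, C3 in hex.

C1: P1 ⊕ 0xC7 = 0x0B; E(K, 0x0B) = 0xCF.
C2: P2 ⊕ 0xCF = 0xA8; E(K, 0xA8) = 0x6C.
C3: P3 ⊕ 0x6C = 0xA2; E(K, 0xA2) = 0x66.

C1 = 0xCF, C2 = 0x6C, C3 = 0x66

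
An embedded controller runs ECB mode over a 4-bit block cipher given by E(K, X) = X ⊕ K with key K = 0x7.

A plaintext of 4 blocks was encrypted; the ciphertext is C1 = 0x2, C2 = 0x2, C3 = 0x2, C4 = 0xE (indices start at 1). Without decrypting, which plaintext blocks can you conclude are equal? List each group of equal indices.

P1 = P2 = P3

ECB encrypts each block independently with the same key, so equal ciphertext blocks imply equal plaintext blocks.
C1 = C2 = C3 = 0x2, so P1 = P2 = P3.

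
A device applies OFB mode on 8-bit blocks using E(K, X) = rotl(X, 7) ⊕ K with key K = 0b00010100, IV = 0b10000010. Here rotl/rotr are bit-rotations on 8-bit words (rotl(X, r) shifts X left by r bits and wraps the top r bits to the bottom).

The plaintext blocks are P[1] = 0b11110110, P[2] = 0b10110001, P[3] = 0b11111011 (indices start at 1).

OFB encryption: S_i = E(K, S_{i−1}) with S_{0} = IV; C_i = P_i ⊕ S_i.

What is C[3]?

C[1]: S = E(K, 0b10000010) = 0b01010101; 0b11110110 ⊕ 0b01010101 = 0b10100011.
C[2]: S = E(K, 0b01010101) = 0b10111110; 0b10110001 ⊕ 0b10111110 = 0b00001111.
C[3]: S = E(K, 0b10111110) = 0b01001011; 0b11111011 ⊕ 0b01001011 = 0b10110000.

C[3] = 0b10110000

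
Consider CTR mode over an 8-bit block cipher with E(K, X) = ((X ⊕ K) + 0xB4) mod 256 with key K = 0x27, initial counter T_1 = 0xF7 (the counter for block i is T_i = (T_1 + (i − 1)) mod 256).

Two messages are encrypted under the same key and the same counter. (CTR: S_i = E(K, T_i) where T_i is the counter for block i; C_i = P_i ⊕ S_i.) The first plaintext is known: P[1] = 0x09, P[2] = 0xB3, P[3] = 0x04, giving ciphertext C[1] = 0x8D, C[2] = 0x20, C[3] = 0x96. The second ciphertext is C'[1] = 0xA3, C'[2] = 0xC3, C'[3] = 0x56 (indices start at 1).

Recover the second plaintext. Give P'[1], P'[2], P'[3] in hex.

P'[1] = 0x27, P'[2] = 0x50, P'[3] = 0xC4

In CTR with a reused counter, both messages share the same keystream S_i, so C_i ⊕ C'_i = P_i ⊕ P'_i and thus P'_i = P_i ⊕ C_i ⊕ C'_i.
P'[1]: 0x09 ⊕ 0x8D ⊕ 0xA3 = 0x27.
P'[2]: 0xB3 ⊕ 0x20 ⊕ 0xC3 = 0x50.
P'[3]: 0x04 ⊕ 0x96 ⊕ 0x56 = 0xC4.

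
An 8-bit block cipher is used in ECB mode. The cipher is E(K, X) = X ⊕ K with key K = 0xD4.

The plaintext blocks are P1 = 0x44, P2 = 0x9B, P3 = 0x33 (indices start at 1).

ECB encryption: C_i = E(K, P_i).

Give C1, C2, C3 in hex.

C1: E(K, 0x44) = 0x90.
C2: E(K, 0x9B) = 0x4F.
C3: E(K, 0x33) = 0xE7.

C1 = 0x90, C2 = 0x4F, C3 = 0xE7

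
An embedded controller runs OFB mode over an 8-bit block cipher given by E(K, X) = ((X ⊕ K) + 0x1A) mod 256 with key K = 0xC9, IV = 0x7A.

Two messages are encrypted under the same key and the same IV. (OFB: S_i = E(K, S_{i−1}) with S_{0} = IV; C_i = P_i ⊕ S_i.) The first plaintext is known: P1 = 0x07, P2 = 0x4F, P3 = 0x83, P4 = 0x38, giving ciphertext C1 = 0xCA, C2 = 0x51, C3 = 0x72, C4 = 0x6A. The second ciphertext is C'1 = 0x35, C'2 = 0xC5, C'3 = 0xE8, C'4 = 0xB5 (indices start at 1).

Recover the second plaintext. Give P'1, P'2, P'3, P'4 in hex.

In OFB with a reused IV, both messages share the same keystream S_i, so C_i ⊕ C'_i = P_i ⊕ P'_i and thus P'_i = P_i ⊕ C_i ⊕ C'_i.
P'1: 0x07 ⊕ 0xCA ⊕ 0x35 = 0xF8.
P'2: 0x4F ⊕ 0x51 ⊕ 0xC5 = 0xDB.
P'3: 0x83 ⊕ 0x72 ⊕ 0xE8 = 0x19.
P'4: 0x38 ⊕ 0x6A ⊕ 0xB5 = 0xE7.

P'1 = 0xF8, P'2 = 0xDB, P'3 = 0x19, P'4 = 0xE7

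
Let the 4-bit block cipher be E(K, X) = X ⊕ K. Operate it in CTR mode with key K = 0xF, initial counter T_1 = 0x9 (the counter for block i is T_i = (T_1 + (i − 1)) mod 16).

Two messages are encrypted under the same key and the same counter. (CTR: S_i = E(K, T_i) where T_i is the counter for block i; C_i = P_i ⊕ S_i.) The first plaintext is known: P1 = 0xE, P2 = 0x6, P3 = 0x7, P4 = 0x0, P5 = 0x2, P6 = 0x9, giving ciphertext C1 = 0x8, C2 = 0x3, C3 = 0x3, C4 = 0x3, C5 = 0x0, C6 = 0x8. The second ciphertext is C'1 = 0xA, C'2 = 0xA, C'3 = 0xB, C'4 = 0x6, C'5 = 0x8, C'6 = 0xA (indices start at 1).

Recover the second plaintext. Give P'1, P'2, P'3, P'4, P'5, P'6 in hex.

P'1 = 0xC, P'2 = 0xF, P'3 = 0xF, P'4 = 0x5, P'5 = 0xA, P'6 = 0xB

In CTR with a reused counter, both messages share the same keystream S_i, so C_i ⊕ C'_i = P_i ⊕ P'_i and thus P'_i = P_i ⊕ C_i ⊕ C'_i.
P'1: 0xE ⊕ 0x8 ⊕ 0xA = 0xC.
P'2: 0x6 ⊕ 0x3 ⊕ 0xA = 0xF.
P'3: 0x7 ⊕ 0x3 ⊕ 0xB = 0xF.
P'4: 0x0 ⊕ 0x3 ⊕ 0x6 = 0x5.
P'5: 0x2 ⊕ 0x0 ⊕ 0x8 = 0xA.
P'6: 0x9 ⊕ 0x8 ⊕ 0xA = 0xB.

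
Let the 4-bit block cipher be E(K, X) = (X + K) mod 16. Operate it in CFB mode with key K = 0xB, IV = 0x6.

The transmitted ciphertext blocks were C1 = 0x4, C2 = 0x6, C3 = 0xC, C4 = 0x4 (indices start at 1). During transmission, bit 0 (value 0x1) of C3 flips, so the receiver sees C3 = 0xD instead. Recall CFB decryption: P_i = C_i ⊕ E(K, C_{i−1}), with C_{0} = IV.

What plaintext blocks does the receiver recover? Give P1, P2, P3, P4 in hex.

Only C3 changed, to 0xD. In CFB, a change in C_i flips the same bit in P_i and garbles P_{i+1}. Decrypting the received ciphertext:
P1: E(K, 0x6) = 0x1; 0x4 ⊕ 0x1 = 0x5.
P2: E(K, 0x4) = 0xF; 0x6 ⊕ 0xF = 0x9.
P3: E(K, 0x6) = 0x1; 0xD ⊕ 0x1 = 0xC.
P4: E(K, 0xD) = 0x8; 0x4 ⊕ 0x8 = 0xC.
Blocks that differ from the original plaintext: P3, P4.

P1 = 0x5, P2 = 0x9, P3 = 0xC, P4 = 0xC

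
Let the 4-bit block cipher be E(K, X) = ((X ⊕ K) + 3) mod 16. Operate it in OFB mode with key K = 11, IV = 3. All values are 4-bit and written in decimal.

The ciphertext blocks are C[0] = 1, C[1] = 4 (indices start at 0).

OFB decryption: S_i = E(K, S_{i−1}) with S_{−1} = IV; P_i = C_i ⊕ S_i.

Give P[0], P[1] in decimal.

P[0] = 10, P[1] = 7

P[0]: S = E(K, 3) = 11; 1 ⊕ 11 = 10.
P[1]: S = E(K, 11) = 3; 4 ⊕ 3 = 7.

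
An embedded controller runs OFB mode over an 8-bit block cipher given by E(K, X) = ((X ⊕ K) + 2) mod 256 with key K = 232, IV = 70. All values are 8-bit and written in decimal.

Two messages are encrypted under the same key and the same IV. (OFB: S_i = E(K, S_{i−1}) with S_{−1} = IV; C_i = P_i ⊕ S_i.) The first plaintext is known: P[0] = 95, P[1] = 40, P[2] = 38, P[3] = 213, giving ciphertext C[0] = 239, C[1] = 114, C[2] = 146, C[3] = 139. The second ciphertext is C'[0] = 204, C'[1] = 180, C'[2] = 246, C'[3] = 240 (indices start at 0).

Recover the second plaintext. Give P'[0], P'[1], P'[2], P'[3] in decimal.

In OFB with a reused IV, both messages share the same keystream S_i, so C_i ⊕ C'_i = P_i ⊕ P'_i and thus P'_i = P_i ⊕ C_i ⊕ C'_i.
P'[0]: 95 ⊕ 239 ⊕ 204 = 124.
P'[1]: 40 ⊕ 114 ⊕ 180 = 238.
P'[2]: 38 ⊕ 146 ⊕ 246 = 66.
P'[3]: 213 ⊕ 139 ⊕ 240 = 174.

P'[0] = 124, P'[1] = 238, P'[2] = 66, P'[3] = 174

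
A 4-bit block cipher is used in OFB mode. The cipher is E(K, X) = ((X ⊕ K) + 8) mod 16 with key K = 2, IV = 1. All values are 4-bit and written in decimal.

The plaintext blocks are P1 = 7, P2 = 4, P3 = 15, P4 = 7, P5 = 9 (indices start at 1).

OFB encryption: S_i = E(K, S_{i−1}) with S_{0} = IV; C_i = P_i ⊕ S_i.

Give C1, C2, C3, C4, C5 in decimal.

C1: S = E(K, 1) = 11; 7 ⊕ 11 = 12.
C2: S = E(K, 11) = 1; 4 ⊕ 1 = 5.
C3: S = E(K, 1) = 11; 15 ⊕ 11 = 4.
C4: S = E(K, 11) = 1; 7 ⊕ 1 = 6.
C5: S = E(K, 1) = 11; 9 ⊕ 11 = 2.

C1 = 12, C2 = 5, C3 = 4, C4 = 6, C5 = 2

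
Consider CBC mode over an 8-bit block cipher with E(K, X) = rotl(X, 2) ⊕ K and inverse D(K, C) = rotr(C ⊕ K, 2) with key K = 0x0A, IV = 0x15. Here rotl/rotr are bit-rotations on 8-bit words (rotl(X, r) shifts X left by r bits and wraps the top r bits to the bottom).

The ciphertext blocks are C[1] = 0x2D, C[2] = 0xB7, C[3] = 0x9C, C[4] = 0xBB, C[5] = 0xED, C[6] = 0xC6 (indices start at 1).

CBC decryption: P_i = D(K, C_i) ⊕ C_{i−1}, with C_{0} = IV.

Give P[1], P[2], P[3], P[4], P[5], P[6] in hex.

P[1] = 0xDC, P[2] = 0x42, P[3] = 0x12, P[4] = 0xF0, P[5] = 0x42, P[6] = 0xDE

P[1]: D(K, 0x2D) = 0xC9; 0xC9 ⊕ 0x15 = 0xDC.
P[2]: D(K, 0xB7) = 0x6F; 0x6F ⊕ 0x2D = 0x42.
P[3]: D(K, 0x9C) = 0xA5; 0xA5 ⊕ 0xB7 = 0x12.
P[4]: D(K, 0xBB) = 0x6C; 0x6C ⊕ 0x9C = 0xF0.
P[5]: D(K, 0xED) = 0xF9; 0xF9 ⊕ 0xBB = 0x42.
P[6]: D(K, 0xC6) = 0x33; 0x33 ⊕ 0xED = 0xDE.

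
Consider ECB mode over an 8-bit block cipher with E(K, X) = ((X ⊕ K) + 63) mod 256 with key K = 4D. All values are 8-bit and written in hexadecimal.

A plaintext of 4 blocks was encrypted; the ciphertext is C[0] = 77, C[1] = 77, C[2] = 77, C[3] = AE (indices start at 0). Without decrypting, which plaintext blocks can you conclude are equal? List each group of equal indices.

P[0] = P[1] = P[2]

ECB encrypts each block independently with the same key, so equal ciphertext blocks imply equal plaintext blocks.
C[0] = C[1] = C[2] = 77, so P[0] = P[1] = P[2].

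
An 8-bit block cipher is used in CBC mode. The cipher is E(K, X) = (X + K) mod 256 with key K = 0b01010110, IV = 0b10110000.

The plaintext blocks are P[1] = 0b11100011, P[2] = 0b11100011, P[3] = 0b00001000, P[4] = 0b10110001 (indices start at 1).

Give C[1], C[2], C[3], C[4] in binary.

CBC encryption: C_i = E(K, P_i ⊕ C_{i−1}), with C_{0} = IV.
C[1]: P[1] ⊕ 0b10110000 = 0b01010011; E(K, 0b01010011) = 0b10101001.
C[2]: P[2] ⊕ 0b10101001 = 0b01001010; E(K, 0b01001010) = 0b10100000.
C[3]: P[3] ⊕ 0b10100000 = 0b10101000; E(K, 0b10101000) = 0b11111110.
C[4]: P[4] ⊕ 0b11111110 = 0b01001111; E(K, 0b01001111) = 0b10100101.

C[1] = 0b10101001, C[2] = 0b10100000, C[3] = 0b11111110, C[4] = 0b10100101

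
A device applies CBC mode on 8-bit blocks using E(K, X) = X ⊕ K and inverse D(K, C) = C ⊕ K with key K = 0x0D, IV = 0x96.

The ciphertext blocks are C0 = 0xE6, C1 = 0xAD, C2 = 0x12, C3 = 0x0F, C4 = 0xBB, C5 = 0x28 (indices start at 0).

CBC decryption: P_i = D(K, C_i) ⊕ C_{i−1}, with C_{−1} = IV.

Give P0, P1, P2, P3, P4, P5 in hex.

P0 = 0x7D, P1 = 0x46, P2 = 0xB2, P3 = 0x10, P4 = 0xB9, P5 = 0x9E

P0: D(K, 0xE6) = 0xEB; 0xEB ⊕ 0x96 = 0x7D.
P1: D(K, 0xAD) = 0xA0; 0xA0 ⊕ 0xE6 = 0x46.
P2: D(K, 0x12) = 0x1F; 0x1F ⊕ 0xAD = 0xB2.
P3: D(K, 0x0F) = 0x02; 0x02 ⊕ 0x12 = 0x10.
P4: D(K, 0xBB) = 0xB6; 0xB6 ⊕ 0x0F = 0xB9.
P5: D(K, 0x28) = 0x25; 0x25 ⊕ 0xBB = 0x9E.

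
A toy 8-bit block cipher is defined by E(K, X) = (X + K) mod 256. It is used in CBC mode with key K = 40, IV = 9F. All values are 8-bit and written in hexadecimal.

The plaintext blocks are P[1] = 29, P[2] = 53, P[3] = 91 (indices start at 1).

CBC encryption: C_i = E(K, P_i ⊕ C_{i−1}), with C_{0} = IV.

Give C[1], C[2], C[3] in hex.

C[1] = F6, C[2] = E5, C[3] = B4

C[1]: P[1] ⊕ 9F = B6; E(K, B6) = F6.
C[2]: P[2] ⊕ F6 = A5; E(K, A5) = E5.
C[3]: P[3] ⊕ E5 = 74; E(K, 74) = B4.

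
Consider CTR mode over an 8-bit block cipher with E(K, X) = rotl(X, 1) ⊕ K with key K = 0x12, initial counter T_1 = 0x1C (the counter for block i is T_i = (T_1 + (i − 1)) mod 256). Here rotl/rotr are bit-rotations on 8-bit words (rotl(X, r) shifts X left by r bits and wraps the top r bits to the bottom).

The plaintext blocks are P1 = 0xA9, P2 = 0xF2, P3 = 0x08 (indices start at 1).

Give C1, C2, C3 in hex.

C1 = 0x83, C2 = 0xDA, C3 = 0x26

CTR encryption: S_i = E(K, T_i) where T_i is the counter for block i; C_i = P_i ⊕ S_i.
C1: T = 0x1C, S = E(K, T) = 0x2A; 0xA9 ⊕ 0x2A = 0x83.
C2: T = 0x1D, S = E(K, T) = 0x28; 0xF2 ⊕ 0x28 = 0xDA.
C3: T = 0x1E, S = E(K, T) = 0x2E; 0x08 ⊕ 0x2E = 0x26.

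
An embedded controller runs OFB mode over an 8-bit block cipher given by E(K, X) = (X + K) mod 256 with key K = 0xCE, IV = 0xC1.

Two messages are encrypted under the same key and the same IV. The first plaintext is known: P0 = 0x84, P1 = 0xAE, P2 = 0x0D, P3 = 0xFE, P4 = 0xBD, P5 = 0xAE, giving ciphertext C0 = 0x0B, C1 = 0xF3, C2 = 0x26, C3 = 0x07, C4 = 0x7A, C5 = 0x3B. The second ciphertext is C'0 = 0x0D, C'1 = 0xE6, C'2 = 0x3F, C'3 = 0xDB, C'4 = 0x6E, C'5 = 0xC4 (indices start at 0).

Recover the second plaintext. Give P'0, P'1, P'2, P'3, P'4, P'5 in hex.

P'0 = 0x82, P'1 = 0xBB, P'2 = 0x14, P'3 = 0x22, P'4 = 0xA9, P'5 = 0x51

In OFB with a reused IV, both messages share the same keystream S_i, so C_i ⊕ C'_i = P_i ⊕ P'_i and thus P'_i = P_i ⊕ C_i ⊕ C'_i.
P'0: 0x84 ⊕ 0x0B ⊕ 0x0D = 0x82.
P'1: 0xAE ⊕ 0xF3 ⊕ 0xE6 = 0xBB.
P'2: 0x0D ⊕ 0x26 ⊕ 0x3F = 0x14.
P'3: 0xFE ⊕ 0x07 ⊕ 0xDB = 0x22.
P'4: 0xBD ⊕ 0x7A ⊕ 0x6E = 0xA9.
P'5: 0xAE ⊕ 0x3B ⊕ 0xC4 = 0x51.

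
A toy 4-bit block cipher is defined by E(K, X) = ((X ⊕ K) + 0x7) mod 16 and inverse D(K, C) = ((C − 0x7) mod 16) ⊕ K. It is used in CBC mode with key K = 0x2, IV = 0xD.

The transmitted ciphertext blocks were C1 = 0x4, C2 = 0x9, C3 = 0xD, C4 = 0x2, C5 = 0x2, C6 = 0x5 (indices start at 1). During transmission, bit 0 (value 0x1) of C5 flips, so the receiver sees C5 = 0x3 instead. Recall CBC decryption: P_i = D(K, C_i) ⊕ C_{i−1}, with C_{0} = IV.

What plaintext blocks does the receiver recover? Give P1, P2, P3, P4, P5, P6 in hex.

Only C5 changed, to 0x3. In CBC, a change in C_i garbles P_i and flips the same bit in P_{i+1}. Decrypting the received ciphertext:
P1: D(K, 0x4) = 0xF; 0xF ⊕ 0xD = 0x2.
P2: D(K, 0x9) = 0x0; 0x0 ⊕ 0x4 = 0x4.
P3: D(K, 0xD) = 0x4; 0x4 ⊕ 0x9 = 0xD.
P4: D(K, 0x2) = 0x9; 0x9 ⊕ 0xD = 0x4.
P5: D(K, 0x3) = 0xE; 0xE ⊕ 0x2 = 0xC.
P6: D(K, 0x5) = 0xC; 0xC ⊕ 0x3 = 0xF.
Blocks that differ from the original plaintext: P5, P6.

P1 = 0x2, P2 = 0x4, P3 = 0xD, P4 = 0x4, P5 = 0xC, P6 = 0xF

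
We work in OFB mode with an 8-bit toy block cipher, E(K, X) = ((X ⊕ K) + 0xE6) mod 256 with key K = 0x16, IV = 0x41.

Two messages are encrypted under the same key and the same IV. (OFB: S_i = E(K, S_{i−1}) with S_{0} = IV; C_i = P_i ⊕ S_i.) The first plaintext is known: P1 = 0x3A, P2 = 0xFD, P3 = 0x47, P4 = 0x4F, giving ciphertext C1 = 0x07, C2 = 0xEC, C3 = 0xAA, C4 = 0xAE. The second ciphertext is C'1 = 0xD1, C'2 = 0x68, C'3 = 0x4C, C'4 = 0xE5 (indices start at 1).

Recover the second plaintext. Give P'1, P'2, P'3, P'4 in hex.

In OFB with a reused IV, both messages share the same keystream S_i, so C_i ⊕ C'_i = P_i ⊕ P'_i and thus P'_i = P_i ⊕ C_i ⊕ C'_i.
P'1: 0x3A ⊕ 0x07 ⊕ 0xD1 = 0xEC.
P'2: 0xFD ⊕ 0xEC ⊕ 0x68 = 0x79.
P'3: 0x47 ⊕ 0xAA ⊕ 0x4C = 0xA1.
P'4: 0x4F ⊕ 0xAE ⊕ 0xE5 = 0x04.

P'1 = 0xEC, P'2 = 0x79, P'3 = 0xA1, P'4 = 0x04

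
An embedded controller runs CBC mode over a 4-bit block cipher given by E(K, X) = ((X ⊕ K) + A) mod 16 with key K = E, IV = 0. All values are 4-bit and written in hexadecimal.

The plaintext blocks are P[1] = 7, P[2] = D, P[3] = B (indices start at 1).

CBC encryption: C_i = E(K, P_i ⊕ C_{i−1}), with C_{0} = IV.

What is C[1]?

C[1] = 3

C[1]: P[1] ⊕ 0 = 7; E(K, 7) = 3.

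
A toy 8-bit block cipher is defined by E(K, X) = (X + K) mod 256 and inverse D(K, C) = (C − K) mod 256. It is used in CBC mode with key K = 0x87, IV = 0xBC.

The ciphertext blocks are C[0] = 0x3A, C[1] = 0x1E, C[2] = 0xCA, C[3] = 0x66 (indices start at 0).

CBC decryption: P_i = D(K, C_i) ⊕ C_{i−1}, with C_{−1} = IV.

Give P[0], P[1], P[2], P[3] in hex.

P[0]: D(K, 0x3A) = 0xB3; 0xB3 ⊕ 0xBC = 0x0F.
P[1]: D(K, 0x1E) = 0x97; 0x97 ⊕ 0x3A = 0xAD.
P[2]: D(K, 0xCA) = 0x43; 0x43 ⊕ 0x1E = 0x5D.
P[3]: D(K, 0x66) = 0xDF; 0xDF ⊕ 0xCA = 0x15.

P[0] = 0x0F, P[1] = 0xAD, P[2] = 0x5D, P[3] = 0x15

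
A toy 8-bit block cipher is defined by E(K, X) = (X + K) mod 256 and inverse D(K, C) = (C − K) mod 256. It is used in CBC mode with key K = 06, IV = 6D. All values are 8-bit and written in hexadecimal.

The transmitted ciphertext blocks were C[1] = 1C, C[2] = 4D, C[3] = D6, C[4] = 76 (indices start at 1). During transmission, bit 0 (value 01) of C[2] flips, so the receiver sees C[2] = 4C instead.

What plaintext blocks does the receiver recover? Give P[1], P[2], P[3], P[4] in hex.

P[1] = 7B, P[2] = 5A, P[3] = 9C, P[4] = A6

CBC decryption: P_i = D(K, C_i) ⊕ C_{i−1}, with C_{0} = IV.
Only C[2] changed, to 4C. In CBC, a change in C_i garbles P_i and flips the same bit in P_{i+1}. Decrypting the received ciphertext:
P[1]: D(K, 1C) = 16; 16 ⊕ 6D = 7B.
P[2]: D(K, 4C) = 46; 46 ⊕ 1C = 5A.
P[3]: D(K, D6) = D0; D0 ⊕ 4C = 9C.
P[4]: D(K, 76) = 70; 70 ⊕ D6 = A6.
Blocks that differ from the original plaintext: P[2], P[3].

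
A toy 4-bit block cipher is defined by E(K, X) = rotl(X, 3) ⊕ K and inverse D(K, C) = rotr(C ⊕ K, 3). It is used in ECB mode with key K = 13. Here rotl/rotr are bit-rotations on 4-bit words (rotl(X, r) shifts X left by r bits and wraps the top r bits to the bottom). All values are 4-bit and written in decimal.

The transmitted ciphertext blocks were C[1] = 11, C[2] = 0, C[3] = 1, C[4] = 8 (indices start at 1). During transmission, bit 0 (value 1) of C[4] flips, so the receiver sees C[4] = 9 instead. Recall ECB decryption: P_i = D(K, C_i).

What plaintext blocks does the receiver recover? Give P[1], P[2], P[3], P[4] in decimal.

Only C[4] changed, to 9. In ECB, a change in C_i affects only P_i. Decrypting the received ciphertext:
P[1]: D(K, 11) = 12.
P[2]: D(K, 0) = 11.
P[3]: D(K, 1) = 9.
P[4]: D(K, 9) = 8.
Blocks that differ from the original plaintext: P[4].

P[1] = 12, P[2] = 11, P[3] = 9, P[4] = 8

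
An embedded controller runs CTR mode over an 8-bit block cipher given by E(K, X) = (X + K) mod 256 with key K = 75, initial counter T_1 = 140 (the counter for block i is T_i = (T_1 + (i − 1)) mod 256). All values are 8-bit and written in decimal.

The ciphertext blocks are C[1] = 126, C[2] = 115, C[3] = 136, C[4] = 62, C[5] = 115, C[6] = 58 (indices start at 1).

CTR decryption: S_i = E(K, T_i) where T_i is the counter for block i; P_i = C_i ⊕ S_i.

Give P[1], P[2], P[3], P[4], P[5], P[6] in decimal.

P[1]: T = 140, S = E(K, T) = 215; 126 ⊕ 215 = 169.
P[2]: T = 141, S = E(K, T) = 216; 115 ⊕ 216 = 171.
P[3]: T = 142, S = E(K, T) = 217; 136 ⊕ 217 = 81.
P[4]: T = 143, S = E(K, T) = 218; 62 ⊕ 218 = 228.
P[5]: T = 144, S = E(K, T) = 219; 115 ⊕ 219 = 168.
P[6]: T = 145, S = E(K, T) = 220; 58 ⊕ 220 = 230.

P[1] = 169, P[2] = 171, P[3] = 81, P[4] = 228, P[5] = 168, P[6] = 230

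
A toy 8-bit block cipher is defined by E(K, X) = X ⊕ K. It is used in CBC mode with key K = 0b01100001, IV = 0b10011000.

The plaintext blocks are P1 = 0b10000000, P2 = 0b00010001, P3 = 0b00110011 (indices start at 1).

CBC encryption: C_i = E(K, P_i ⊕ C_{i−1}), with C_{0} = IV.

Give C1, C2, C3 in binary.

C1: P1 ⊕ 0b10011000 = 0b00011000; E(K, 0b00011000) = 0b01111001.
C2: P2 ⊕ 0b01111001 = 0b01101000; E(K, 0b01101000) = 0b00001001.
C3: P3 ⊕ 0b00001001 = 0b00111010; E(K, 0b00111010) = 0b01011011.

C1 = 0b01111001, C2 = 0b00001001, C3 = 0b01011011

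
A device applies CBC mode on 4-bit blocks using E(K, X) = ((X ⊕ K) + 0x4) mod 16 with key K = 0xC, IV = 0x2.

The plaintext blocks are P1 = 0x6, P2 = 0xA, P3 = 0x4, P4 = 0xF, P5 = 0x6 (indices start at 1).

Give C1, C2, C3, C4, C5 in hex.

C1 = 0xC, C2 = 0xE, C3 = 0xA, C4 = 0xD, C5 = 0xB

CBC encryption: C_i = E(K, P_i ⊕ C_{i−1}), with C_{0} = IV.
C1: P1 ⊕ 0x2 = 0x4; E(K, 0x4) = 0xC.
C2: P2 ⊕ 0xC = 0x6; E(K, 0x6) = 0xE.
C3: P3 ⊕ 0xE = 0xA; E(K, 0xA) = 0xA.
C4: P4 ⊕ 0xA = 0x5; E(K, 0x5) = 0xD.
C5: P5 ⊕ 0xD = 0xB; E(K, 0xB) = 0xB.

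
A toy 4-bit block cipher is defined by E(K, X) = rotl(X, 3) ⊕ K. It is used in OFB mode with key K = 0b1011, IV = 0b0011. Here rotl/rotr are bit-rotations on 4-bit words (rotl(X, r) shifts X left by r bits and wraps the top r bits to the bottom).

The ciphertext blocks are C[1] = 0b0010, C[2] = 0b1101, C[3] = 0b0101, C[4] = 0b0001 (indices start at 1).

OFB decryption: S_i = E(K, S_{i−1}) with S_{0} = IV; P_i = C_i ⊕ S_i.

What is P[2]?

P[1]: S = E(K, 0b0011) = 0b0010; 0b0010 ⊕ 0b0010 = 0b0000.
P[2]: S = E(K, 0b0010) = 0b1010; 0b1101 ⊕ 0b1010 = 0b0111.

P[2] = 0b0111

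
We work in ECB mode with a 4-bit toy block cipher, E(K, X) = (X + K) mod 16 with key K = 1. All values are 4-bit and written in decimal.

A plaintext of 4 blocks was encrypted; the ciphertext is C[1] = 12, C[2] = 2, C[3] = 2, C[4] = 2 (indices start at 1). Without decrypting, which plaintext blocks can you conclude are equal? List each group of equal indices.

P[2] = P[3] = P[4]

ECB encrypts each block independently with the same key, so equal ciphertext blocks imply equal plaintext blocks.
C[2] = C[3] = C[4] = 2, so P[2] = P[3] = P[4].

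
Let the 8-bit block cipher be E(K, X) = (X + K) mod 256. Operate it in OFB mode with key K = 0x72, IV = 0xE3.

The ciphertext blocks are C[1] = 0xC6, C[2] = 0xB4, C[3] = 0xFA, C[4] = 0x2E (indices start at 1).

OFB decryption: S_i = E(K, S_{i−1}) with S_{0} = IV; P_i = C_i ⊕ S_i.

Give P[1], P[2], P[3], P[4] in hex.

P[1] = 0x93, P[2] = 0x73, P[3] = 0xC3, P[4] = 0x85

P[1]: S = E(K, 0xE3) = 0x55; 0xC6 ⊕ 0x55 = 0x93.
P[2]: S = E(K, 0x55) = 0xC7; 0xB4 ⊕ 0xC7 = 0x73.
P[3]: S = E(K, 0xC7) = 0x39; 0xFA ⊕ 0x39 = 0xC3.
P[4]: S = E(K, 0x39) = 0xAB; 0x2E ⊕ 0xAB = 0x85.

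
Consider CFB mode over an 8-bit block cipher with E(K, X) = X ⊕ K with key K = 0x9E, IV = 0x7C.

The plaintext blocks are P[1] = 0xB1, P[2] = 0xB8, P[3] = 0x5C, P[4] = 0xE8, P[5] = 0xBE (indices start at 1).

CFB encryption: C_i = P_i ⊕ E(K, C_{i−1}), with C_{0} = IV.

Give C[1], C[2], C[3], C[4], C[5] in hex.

C[1] = 0x53, C[2] = 0x75, C[3] = 0xB7, C[4] = 0xC1, C[5] = 0xE1

C[1]: E(K, 0x7C) = 0xE2; 0xB1 ⊕ 0xE2 = 0x53.
C[2]: E(K, 0x53) = 0xCD; 0xB8 ⊕ 0xCD = 0x75.
C[3]: E(K, 0x75) = 0xEB; 0x5C ⊕ 0xEB = 0xB7.
C[4]: E(K, 0xB7) = 0x29; 0xE8 ⊕ 0x29 = 0xC1.
C[5]: E(K, 0xC1) = 0x5F; 0xBE ⊕ 0x5F = 0xE1.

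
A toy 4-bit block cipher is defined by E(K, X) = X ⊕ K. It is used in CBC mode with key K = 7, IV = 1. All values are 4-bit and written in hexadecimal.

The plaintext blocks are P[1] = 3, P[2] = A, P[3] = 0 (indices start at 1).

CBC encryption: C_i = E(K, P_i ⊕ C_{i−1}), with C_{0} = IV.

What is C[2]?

C[2] = 8

C[1]: P[1] ⊕ 1 = 2; E(K, 2) = 5.
C[2]: P[2] ⊕ 5 = F; E(K, F) = 8.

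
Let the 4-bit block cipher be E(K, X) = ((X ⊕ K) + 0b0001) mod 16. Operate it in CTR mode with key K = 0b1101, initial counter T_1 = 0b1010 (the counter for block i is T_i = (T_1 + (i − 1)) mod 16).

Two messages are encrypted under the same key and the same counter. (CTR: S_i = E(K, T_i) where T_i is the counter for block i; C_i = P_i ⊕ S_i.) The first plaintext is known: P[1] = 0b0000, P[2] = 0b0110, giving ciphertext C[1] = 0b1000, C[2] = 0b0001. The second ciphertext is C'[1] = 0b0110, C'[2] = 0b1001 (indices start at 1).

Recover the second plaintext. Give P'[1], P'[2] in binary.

In CTR with a reused counter, both messages share the same keystream S_i, so C_i ⊕ C'_i = P_i ⊕ P'_i and thus P'_i = P_i ⊕ C_i ⊕ C'_i.
P'[1]: 0b0000 ⊕ 0b1000 ⊕ 0b0110 = 0b1110.
P'[2]: 0b0110 ⊕ 0b0001 ⊕ 0b1001 = 0b1110.

P'[1] = 0b1110, P'[2] = 0b1110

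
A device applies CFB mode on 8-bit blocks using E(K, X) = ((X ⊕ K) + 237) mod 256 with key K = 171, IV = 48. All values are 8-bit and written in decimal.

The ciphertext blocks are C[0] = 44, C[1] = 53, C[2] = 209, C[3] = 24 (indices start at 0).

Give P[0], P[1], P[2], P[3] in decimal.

P[0] = 164, P[1] = 65, P[2] = 90, P[3] = 127

CFB decryption: P_i = C_i ⊕ E(K, C_{i−1}), with C_{−1} = IV.
P[0]: E(K, 48) = 136; 44 ⊕ 136 = 164.
P[1]: E(K, 44) = 116; 53 ⊕ 116 = 65.
P[2]: E(K, 53) = 139; 209 ⊕ 139 = 90.
P[3]: E(K, 209) = 103; 24 ⊕ 103 = 127.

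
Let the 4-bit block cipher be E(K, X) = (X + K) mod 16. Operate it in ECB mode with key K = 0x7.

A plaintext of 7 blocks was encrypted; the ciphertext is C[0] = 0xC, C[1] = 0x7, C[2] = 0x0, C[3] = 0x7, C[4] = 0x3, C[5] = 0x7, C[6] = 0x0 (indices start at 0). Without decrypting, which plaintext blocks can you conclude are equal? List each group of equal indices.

ECB encrypts each block independently with the same key, so equal ciphertext blocks imply equal plaintext blocks.
C[1] = C[3] = C[5] = 0x7, so P[1] = P[3] = P[5].
C[2] = C[6] = 0x0, so P[2] = P[6].

P[1] = P[3] = P[5]; P[2] = P[6]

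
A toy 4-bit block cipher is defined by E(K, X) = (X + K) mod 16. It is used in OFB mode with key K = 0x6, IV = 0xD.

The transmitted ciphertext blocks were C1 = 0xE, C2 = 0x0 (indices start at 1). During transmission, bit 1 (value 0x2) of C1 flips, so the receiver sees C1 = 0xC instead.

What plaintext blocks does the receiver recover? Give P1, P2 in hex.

P1 = 0xF, P2 = 0x9

OFB decryption: S_i = E(K, S_{i−1}) with S_{0} = IV; P_i = C_i ⊕ S_i.
Only C1 changed, to 0xC. In OFB, a change in C_i flips the same bit in P_i only; the keystream is unaffected. Decrypting the received ciphertext:
P1: S = E(K, 0xD) = 0x3; 0xC ⊕ 0x3 = 0xF.
P2: S = E(K, 0x3) = 0x9; 0x0 ⊕ 0x9 = 0x9.
Blocks that differ from the original plaintext: P1.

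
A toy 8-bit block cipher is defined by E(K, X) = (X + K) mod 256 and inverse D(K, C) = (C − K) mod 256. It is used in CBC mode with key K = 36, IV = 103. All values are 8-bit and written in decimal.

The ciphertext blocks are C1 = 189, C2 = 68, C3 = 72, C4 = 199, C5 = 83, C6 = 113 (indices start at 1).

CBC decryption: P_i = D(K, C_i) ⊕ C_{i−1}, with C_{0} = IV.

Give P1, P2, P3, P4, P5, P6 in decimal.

P1: D(K, 189) = 153; 153 ⊕ 103 = 254.
P2: D(K, 68) = 32; 32 ⊕ 189 = 157.
P3: D(K, 72) = 36; 36 ⊕ 68 = 96.
P4: D(K, 199) = 163; 163 ⊕ 72 = 235.
P5: D(K, 83) = 47; 47 ⊕ 199 = 232.
P6: D(K, 113) = 77; 77 ⊕ 83 = 30.

P1 = 254, P2 = 157, P3 = 96, P4 = 235, P5 = 232, P6 = 30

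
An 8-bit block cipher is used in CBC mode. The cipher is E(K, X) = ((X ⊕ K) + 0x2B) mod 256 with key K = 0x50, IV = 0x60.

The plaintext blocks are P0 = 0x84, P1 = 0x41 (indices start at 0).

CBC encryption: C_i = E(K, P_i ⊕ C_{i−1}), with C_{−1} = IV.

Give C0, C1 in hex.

C0: P0 ⊕ 0x60 = 0xE4; E(K, 0xE4) = 0xDF.
C1: P1 ⊕ 0xDF = 0x9E; E(K, 0x9E) = 0xF9.

C0 = 0xDF, C1 = 0xF9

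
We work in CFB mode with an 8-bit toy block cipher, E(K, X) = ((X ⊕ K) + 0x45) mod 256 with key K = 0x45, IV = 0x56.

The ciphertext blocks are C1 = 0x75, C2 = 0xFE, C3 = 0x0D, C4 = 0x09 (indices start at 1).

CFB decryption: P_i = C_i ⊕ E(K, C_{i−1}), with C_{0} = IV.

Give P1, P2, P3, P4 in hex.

P1 = 0x2D, P2 = 0x8B, P3 = 0x0D, P4 = 0x84

P1: E(K, 0x56) = 0x58; 0x75 ⊕ 0x58 = 0x2D.
P2: E(K, 0x75) = 0x75; 0xFE ⊕ 0x75 = 0x8B.
P3: E(K, 0xFE) = 0x00; 0x0D ⊕ 0x00 = 0x0D.
P4: E(K, 0x0D) = 0x8D; 0x09 ⊕ 0x8D = 0x84.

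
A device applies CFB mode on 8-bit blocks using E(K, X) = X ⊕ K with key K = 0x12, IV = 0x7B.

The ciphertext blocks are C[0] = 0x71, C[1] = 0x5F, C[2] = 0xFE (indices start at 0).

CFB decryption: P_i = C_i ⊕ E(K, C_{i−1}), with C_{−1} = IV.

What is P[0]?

P[0] = 0x18

P[0]: E(K, 0x7B) = 0x69; 0x71 ⊕ 0x69 = 0x18.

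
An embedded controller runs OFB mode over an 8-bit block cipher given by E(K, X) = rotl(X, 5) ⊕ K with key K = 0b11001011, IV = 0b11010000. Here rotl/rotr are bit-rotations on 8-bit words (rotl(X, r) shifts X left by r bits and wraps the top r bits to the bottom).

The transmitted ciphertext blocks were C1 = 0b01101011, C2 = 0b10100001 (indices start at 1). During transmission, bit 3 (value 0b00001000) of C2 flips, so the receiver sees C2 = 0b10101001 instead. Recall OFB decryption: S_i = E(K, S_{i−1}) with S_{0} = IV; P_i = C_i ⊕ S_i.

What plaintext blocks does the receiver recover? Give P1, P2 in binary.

Only C2 changed, to 0b10101001. In OFB, a change in C_i flips the same bit in P_i only; the keystream is unaffected. Decrypting the received ciphertext:
P1: S = E(K, 0b11010000) = 0b11010001; 0b01101011 ⊕ 0b11010001 = 0b10111010.
P2: S = E(K, 0b11010001) = 0b11110001; 0b10101001 ⊕ 0b11110001 = 0b01011000.
Blocks that differ from the original plaintext: P2.

P1 = 0b10111010, P2 = 0b01011000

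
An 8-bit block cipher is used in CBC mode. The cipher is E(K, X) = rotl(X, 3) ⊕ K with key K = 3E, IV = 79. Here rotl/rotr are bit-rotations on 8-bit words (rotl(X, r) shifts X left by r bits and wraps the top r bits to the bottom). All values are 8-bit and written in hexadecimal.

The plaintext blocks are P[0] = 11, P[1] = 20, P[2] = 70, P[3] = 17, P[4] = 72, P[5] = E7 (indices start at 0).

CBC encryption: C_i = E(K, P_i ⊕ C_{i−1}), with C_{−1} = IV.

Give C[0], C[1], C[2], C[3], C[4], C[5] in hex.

C[0]: P[0] ⊕ 79 = 68; E(K, 68) = 7D.
C[1]: P[1] ⊕ 7D = 5D; E(K, 5D) = D4.
C[2]: P[2] ⊕ D4 = A4; E(K, A4) = 1B.
C[3]: P[3] ⊕ 1B = 0C; E(K, 0C) = 5E.
C[4]: P[4] ⊕ 5E = 2C; E(K, 2C) = 5F.
C[5]: P[5] ⊕ 5F = B8; E(K, B8) = FB.

C[0] = 7D, C[1] = D4, C[2] = 1B, C[3] = 5E, C[4] = 5F, C[5] = FB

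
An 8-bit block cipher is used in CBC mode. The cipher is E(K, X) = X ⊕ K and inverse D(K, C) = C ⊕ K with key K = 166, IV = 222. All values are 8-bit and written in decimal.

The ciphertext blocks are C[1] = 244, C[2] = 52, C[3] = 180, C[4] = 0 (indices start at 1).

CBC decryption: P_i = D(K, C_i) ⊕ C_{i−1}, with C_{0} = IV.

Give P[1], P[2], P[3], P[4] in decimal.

P[1]: D(K, 244) = 82; 82 ⊕ 222 = 140.
P[2]: D(K, 52) = 146; 146 ⊕ 244 = 102.
P[3]: D(K, 180) = 18; 18 ⊕ 52 = 38.
P[4]: D(K, 0) = 166; 166 ⊕ 180 = 18.

P[1] = 140, P[2] = 102, P[3] = 38, P[4] = 18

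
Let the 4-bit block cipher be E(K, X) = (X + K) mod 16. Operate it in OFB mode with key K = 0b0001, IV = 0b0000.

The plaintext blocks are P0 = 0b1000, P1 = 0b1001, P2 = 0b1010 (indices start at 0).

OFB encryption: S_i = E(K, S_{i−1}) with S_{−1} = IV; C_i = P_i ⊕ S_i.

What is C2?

C2 = 0b1001

C0: S = E(K, 0b0000) = 0b0001; 0b1000 ⊕ 0b0001 = 0b1001.
C1: S = E(K, 0b0001) = 0b0010; 0b1001 ⊕ 0b0010 = 0b1011.
C2: S = E(K, 0b0010) = 0b0011; 0b1010 ⊕ 0b0011 = 0b1001.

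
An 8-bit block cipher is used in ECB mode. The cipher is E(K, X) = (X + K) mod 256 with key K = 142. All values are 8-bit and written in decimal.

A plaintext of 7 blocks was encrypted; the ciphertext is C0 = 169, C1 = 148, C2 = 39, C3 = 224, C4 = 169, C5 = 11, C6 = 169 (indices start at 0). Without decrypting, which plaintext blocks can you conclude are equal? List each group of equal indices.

P0 = P4 = P6

ECB encrypts each block independently with the same key, so equal ciphertext blocks imply equal plaintext blocks.
C0 = C4 = C6 = 169, so P0 = P4 = P6.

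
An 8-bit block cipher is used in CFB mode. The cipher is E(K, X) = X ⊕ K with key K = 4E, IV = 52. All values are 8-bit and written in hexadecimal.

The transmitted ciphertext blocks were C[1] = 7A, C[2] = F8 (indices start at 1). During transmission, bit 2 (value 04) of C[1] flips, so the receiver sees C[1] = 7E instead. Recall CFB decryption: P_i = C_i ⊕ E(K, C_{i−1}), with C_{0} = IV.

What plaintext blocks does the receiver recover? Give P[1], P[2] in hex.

Only C[1] changed, to 7E. In CFB, a change in C_i flips the same bit in P_i and garbles P_{i+1}. Decrypting the received ciphertext:
P[1]: E(K, 52) = 1C; 7E ⊕ 1C = 62.
P[2]: E(K, 7E) = 30; F8 ⊕ 30 = C8.
Blocks that differ from the original plaintext: P[1], P[2].

P[1] = 62, P[2] = C8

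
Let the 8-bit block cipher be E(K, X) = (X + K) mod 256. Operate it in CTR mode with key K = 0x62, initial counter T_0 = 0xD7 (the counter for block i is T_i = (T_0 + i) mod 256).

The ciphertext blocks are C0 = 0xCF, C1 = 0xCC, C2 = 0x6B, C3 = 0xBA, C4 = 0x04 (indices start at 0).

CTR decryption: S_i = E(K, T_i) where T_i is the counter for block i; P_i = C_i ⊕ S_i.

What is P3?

P3: T = 0xDA, S = E(K, T) = 0x3C; 0xBA ⊕ 0x3C = 0x86.

P3 = 0x86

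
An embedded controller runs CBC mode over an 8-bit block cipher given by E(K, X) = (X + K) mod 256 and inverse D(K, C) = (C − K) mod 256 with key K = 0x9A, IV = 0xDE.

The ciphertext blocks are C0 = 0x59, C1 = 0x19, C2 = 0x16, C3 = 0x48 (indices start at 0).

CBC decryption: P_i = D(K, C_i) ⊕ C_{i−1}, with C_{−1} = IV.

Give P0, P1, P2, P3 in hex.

P0 = 0x61, P1 = 0x26, P2 = 0x65, P3 = 0xB8

P0: D(K, 0x59) = 0xBF; 0xBF ⊕ 0xDE = 0x61.
P1: D(K, 0x19) = 0x7F; 0x7F ⊕ 0x59 = 0x26.
P2: D(K, 0x16) = 0x7C; 0x7C ⊕ 0x19 = 0x65.
P3: D(K, 0x48) = 0xAE; 0xAE ⊕ 0x16 = 0xB8.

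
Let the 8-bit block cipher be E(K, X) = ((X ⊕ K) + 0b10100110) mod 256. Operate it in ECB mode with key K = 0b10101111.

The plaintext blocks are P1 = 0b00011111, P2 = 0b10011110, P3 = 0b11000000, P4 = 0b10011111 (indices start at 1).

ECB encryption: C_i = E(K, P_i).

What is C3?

C3: E(K, 0b11000000) = 0b00010101.

C3 = 0b00010101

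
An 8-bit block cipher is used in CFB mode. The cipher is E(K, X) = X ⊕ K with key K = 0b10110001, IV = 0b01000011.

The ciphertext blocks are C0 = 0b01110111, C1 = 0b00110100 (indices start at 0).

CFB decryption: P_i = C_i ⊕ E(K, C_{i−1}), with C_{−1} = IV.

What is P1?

P1 = 0b11110010

P1: E(K, 0b01110111) = 0b11000110; 0b00110100 ⊕ 0b11000110 = 0b11110010.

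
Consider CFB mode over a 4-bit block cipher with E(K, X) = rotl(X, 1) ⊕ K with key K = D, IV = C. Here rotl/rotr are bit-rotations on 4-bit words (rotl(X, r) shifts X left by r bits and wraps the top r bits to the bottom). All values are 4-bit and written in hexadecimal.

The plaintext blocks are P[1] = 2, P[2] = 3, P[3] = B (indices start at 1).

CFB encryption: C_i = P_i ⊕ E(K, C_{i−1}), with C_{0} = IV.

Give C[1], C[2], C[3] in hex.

C[1] = 6, C[2] = 2, C[3] = 2

C[1]: E(K, C) = 4; 2 ⊕ 4 = 6.
C[2]: E(K, 6) = 1; 3 ⊕ 1 = 2.
C[3]: E(K, 2) = 9; B ⊕ 9 = 2.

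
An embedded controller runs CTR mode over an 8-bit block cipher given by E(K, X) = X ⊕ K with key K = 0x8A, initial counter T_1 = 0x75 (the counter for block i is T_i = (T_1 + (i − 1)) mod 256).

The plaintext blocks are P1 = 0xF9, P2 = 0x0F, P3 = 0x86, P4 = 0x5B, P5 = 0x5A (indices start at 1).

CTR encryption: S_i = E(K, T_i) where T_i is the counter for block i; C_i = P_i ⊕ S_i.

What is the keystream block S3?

C1: T = 0x75, S = E(K, T) = 0xFF; 0xF9 ⊕ 0xFF = 0x06.
C2: T = 0x76, S = E(K, T) = 0xFC; 0x0F ⊕ 0xFC = 0xF3.
C3: T = 0x77, S = E(K, T) = 0xFD; 0x86 ⊕ 0xFD = 0x7B.
So S3 = 0xFD.

0xFD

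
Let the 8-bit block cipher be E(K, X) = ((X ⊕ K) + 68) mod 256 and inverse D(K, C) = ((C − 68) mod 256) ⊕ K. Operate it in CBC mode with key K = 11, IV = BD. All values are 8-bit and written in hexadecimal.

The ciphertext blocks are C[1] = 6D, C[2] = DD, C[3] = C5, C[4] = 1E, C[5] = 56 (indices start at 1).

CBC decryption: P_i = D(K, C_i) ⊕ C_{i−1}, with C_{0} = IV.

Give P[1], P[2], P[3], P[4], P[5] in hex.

P[1] = A9, P[2] = 09, P[3] = 91, P[4] = 62, P[5] = E1

P[1]: D(K, 6D) = 14; 14 ⊕ BD = A9.
P[2]: D(K, DD) = 64; 64 ⊕ 6D = 09.
P[3]: D(K, C5) = 4C; 4C ⊕ DD = 91.
P[4]: D(K, 1E) = A7; A7 ⊕ C5 = 62.
P[5]: D(K, 56) = FF; FF ⊕ 1E = E1.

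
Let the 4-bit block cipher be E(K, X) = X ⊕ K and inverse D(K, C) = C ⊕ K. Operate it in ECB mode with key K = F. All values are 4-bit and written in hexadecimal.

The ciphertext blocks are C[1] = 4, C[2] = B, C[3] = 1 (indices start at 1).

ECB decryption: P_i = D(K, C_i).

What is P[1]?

P[1]: D(K, 4) = B.

P[1] = B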